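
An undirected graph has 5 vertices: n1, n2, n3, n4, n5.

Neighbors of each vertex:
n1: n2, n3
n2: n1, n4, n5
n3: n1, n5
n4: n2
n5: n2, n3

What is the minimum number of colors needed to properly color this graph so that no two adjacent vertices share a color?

n2 and n4 are adjacent, so at least 2 colors are needed.
2 colors suffice: n1=2, n2=1, n3=1, n4=2, n5=2. Each edge has distinct colors on its endpoints.

2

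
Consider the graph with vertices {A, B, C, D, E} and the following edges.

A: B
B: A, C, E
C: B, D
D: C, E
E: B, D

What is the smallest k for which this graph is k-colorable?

D and E are adjacent, so at least 2 colors are needed.
2 colors suffice: A=2, B=1, C=2, D=1, E=2. No two adjacent vertices share a color.

2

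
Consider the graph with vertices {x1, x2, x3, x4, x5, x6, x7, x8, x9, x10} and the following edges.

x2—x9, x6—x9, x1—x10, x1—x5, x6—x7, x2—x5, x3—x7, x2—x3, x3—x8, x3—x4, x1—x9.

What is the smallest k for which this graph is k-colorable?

3

The cycle x3-x7-x6-x9-x2-x3 has odd length 5, so it cannot be 2-colored; at least 3 colors are needed.
3 colors suffice: color 1 → {x1, x3, x6}; color 2 → {x2, x4, x7, x8, x10}; color 3 → {x5, x9}. No two adjacent vertices share a color.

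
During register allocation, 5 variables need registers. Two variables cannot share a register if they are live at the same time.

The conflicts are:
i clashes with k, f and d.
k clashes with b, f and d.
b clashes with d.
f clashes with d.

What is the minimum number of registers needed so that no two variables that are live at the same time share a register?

i, k, f, d pairwise conflict, so at least 4 registers are needed.
4 registers suffice: i=4, k=1, b=3, f=3, d=2. Every pair that conflicts lands in different registers.

4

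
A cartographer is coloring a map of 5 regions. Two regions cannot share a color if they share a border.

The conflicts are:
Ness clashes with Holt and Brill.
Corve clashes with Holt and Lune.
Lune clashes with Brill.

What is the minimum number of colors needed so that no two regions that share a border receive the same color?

The cycle Holt-Ness-Brill-Lune-Corve-Holt has odd length 5, so it cannot be 2-colored; at least 3 colors are needed.
3 colors suffice: color 1 → {Corve, Brill}; color 2 → {Ness, Lune}; color 3 → {Holt}. No two conflicting regions share a color.

3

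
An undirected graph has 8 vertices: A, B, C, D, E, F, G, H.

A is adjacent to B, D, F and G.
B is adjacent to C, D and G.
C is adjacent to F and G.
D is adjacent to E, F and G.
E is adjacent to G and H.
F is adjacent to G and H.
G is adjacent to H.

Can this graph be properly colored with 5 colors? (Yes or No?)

The chromatic number is 4. A, D, F, G are pairwise adjacent (a clique of size 4), so at least 4 colors are needed.
One proper 4-coloring: A=yellow, B=green, C=blue, D=blue, E=green, F=green, G=red, H=blue.
Since 5 ≥ 4, a proper 5-coloring certainly exists.

Yes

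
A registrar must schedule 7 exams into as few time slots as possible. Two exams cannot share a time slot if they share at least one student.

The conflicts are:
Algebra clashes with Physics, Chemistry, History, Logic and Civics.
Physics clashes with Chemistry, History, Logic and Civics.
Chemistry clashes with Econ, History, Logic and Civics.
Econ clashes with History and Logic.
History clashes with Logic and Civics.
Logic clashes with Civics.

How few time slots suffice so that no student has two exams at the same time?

Algebra, Physics, Chemistry, History, Logic, Civics pairwise conflict, so at least 6 time slots are needed.
6 time slots suffice: time slot 1 → {History}; time slot 2 → {Chemistry}; time slot 3 → {Logic}; time slot 4 → {Physics, Econ}; time slot 5 → {Algebra}; time slot 6 → {Civics}. Each listed conflict is separated.

6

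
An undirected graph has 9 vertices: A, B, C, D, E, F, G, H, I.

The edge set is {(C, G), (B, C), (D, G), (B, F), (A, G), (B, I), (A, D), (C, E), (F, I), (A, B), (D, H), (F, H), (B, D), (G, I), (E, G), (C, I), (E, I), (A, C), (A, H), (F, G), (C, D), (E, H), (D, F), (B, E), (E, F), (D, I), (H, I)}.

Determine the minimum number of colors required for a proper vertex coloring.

4

D, F, G, I are pairwise adjacent (a clique of size 4), so at least 4 colors are needed.
4 colors suffice: color 1 → {D, E}; color 2 → {A, I}; color 3 → {B, G, H}; color 4 → {C, F}. No two adjacent vertices share a color.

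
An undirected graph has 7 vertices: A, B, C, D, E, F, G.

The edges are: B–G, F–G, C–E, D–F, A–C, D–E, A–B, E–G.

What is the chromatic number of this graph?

The cycle E-C-A-B-G-E has odd length 5, so it cannot be 2-colored; at least 3 colors are needed.
A valid assignment using 3 colors: A=1, B=2, C=3, D=1, E=2, F=2, G=1. Every edge joins two different colors.

3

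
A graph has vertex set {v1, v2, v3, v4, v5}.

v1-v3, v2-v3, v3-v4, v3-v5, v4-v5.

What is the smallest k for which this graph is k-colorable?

3

v3, v4, v5 form a triangle, so at least 3 colors are needed.
3 colors suffice: v1=2, v2=2, v3=1, v4=3, v5=2. Each edge has distinct colors on its endpoints.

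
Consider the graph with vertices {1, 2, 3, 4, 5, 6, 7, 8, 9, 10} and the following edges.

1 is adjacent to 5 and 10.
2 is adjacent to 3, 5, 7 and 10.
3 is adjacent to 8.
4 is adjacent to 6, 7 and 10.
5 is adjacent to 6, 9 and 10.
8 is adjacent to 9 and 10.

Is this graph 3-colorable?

Yes

The chromatic number is 3. 1, 5, 10 are mutually adjacent, so at least 3 colors are needed.
3 colors suffice: color a → {3, 6, 7, 9, 10}; color b → {4, 5, 8}; color c → {1, 2}.
That is already a proper 3-coloring.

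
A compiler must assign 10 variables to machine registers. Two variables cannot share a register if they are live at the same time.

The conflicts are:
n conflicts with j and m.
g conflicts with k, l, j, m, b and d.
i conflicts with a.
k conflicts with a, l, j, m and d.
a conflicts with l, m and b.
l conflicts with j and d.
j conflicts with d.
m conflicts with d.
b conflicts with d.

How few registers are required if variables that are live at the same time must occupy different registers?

5

g, k, l, j, d all conflict with each other, so at least 5 registers are needed.
5 registers suffice: register 1 → {n, g, a}; register 2 → {i, d}; register 3 → {k, b}; register 4 → {j, m}; register 5 → {l}. Every pair that conflicts lands in different registers.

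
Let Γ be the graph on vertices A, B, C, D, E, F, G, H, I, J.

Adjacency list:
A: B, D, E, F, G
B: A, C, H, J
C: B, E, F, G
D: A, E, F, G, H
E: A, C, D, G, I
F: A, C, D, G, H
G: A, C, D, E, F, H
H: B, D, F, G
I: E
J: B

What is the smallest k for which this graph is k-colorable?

D, F, G, H are mutually adjacent (a clique of size 4), so at least 4 colors are needed.
4 colors suffice: color 1 → {B, G, I}; color 2 → {E, F, J}; color 3 → {A, C, H}; color 4 → {D}. Every edge joins two different colors.

4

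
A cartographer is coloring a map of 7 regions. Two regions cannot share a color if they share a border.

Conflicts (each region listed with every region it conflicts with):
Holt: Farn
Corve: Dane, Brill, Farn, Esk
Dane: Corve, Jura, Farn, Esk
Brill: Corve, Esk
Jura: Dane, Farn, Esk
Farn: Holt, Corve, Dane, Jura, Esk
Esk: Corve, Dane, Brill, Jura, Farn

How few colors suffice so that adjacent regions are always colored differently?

4

Dane, Jura, Farn, Esk all conflict with each other, so at least 4 colors are needed.
4 colors suffice: color 1 → {Holt, Esk}; color 2 → {Brill, Farn}; color 3 → {Dane}; color 4 → {Corve, Jura}. Each listed conflict is separated.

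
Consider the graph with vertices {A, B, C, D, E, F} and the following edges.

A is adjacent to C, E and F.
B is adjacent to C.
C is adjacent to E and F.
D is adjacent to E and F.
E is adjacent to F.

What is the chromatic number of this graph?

A, C, E, F form a clique, so at least 4 colors are needed.
One proper 4-coloring: A=4, B=1, C=2, D=2, E=3, F=1. Every edge joins two different colors.

4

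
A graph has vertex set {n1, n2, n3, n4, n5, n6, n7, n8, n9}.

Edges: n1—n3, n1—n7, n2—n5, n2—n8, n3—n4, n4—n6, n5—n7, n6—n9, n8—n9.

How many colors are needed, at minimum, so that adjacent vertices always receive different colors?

The cycle n1-n3-n4-n6-n9-n8-n2-n5-n7-n1 has odd length 9, so it cannot be 2-colored; at least 3 colors are needed.
A valid assignment using 3 colors: n1=1, n2=1, n3=2, n4=1, n5=3, n6=2, n7=2, n8=2, n9=1. Every edge joins two different colors.

3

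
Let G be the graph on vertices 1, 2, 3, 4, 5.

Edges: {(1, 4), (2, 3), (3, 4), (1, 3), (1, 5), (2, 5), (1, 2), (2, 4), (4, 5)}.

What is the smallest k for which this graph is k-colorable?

1, 2, 4, 5 are pairwise adjacent (a clique of size 4), so at least 4 colors are needed.
A valid assignment using 4 colors: 1=c, 2=b, 3=d, 4=a, 5=d. No two adjacent vertices share a color.

4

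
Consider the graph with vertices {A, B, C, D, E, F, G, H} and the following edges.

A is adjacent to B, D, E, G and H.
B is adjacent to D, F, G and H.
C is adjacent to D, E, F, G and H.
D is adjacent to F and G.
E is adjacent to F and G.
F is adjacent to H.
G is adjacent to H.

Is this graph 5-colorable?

The chromatic number is 4. A, B, G, H are pairwise adjacent (a clique of size 4), so at least 4 colors are needed.
4 colors suffice: A=blue, B=yellow, C=blue, D=green, E=green, F=red, G=red, H=green.
Since 5 ≥ 4, a proper 5-coloring certainly exists.

Yes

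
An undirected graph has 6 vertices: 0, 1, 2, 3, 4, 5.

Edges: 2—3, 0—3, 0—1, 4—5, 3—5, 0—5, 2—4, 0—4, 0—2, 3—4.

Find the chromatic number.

4

0, 3, 4, 5 form a clique, so at least 4 colors are needed.
A valid assignment using 4 colors: 0=a, 1=b, 2=d, 3=c, 4=b, 5=d. Each edge has distinct colors on its endpoints.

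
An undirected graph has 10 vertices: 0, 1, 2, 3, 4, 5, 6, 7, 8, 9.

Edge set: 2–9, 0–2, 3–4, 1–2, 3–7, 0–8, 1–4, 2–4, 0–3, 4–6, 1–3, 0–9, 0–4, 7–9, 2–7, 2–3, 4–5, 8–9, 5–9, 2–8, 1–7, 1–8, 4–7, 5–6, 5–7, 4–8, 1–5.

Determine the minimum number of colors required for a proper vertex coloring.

1, 2, 3, 4, 7 are mutually adjacent (a clique of size 5), so at least 5 colors are needed.
5 colors suffice: color red → {4, 9}; color blue → {2, 5}; color green → {0, 1, 6}; color yellow → {7, 8}; color purple → {3}. Each edge has distinct colors on its endpoints.

5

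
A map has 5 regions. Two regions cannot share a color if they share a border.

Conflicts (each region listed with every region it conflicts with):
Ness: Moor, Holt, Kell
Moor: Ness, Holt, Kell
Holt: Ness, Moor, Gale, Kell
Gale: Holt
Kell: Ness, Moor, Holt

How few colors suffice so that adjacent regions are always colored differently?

Ness, Moor, Holt, Kell are mutually in conflict, so at least 4 colors are needed.
4 colors suffice: color 1 → {Holt}; color 2 → {Ness, Gale}; color 3 → {Moor}; color 4 → {Kell}. No two conflicting regions share a color.

4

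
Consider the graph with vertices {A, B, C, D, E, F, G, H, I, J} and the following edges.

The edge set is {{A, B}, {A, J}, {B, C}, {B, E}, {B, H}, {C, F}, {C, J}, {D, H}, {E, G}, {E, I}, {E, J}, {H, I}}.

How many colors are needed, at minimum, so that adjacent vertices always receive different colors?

2

C and F are adjacent, so at least 2 colors are needed.
2 colors suffice: color 1 → {B, D, F, G, I, J}; color 2 → {A, C, E, H}. No two adjacent vertices share a color.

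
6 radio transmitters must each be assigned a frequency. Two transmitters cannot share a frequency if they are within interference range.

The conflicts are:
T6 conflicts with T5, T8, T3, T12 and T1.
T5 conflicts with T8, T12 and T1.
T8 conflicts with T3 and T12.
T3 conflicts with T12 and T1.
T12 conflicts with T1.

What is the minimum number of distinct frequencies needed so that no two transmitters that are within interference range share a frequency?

4

T6, T5, T12, T1 are mutually in conflict, so at least 4 frequencies are needed.
Using 4 frequencies: T6=2, T5=3, T8=4, T3=3, T12=1, T1=4. Every pair that conflicts lands in different frequencies.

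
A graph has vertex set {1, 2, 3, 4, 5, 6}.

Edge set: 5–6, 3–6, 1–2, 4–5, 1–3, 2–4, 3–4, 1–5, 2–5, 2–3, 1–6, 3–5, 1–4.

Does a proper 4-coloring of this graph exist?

No

1, 2, 3, 4, 5 form a clique, so at least 5 colors are needed.
So 4 colors are not enough.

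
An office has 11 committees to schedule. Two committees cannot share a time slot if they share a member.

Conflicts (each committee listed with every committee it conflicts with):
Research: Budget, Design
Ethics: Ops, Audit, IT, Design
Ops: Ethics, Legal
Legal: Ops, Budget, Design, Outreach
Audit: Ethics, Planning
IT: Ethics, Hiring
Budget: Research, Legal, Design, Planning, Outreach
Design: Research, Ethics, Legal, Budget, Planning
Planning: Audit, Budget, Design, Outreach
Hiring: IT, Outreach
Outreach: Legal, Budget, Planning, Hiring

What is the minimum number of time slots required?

Legal, Budget, Design pairwise conflict, so at least 3 time slots are needed.
3 time slots suffice: Research=3, Ethics=2, Ops=1, Legal=3, Audit=1, IT=1, Budget=2, Design=1, Planning=3, Hiring=2, Outreach=1. Every pair that conflicts lands in different time slots.

3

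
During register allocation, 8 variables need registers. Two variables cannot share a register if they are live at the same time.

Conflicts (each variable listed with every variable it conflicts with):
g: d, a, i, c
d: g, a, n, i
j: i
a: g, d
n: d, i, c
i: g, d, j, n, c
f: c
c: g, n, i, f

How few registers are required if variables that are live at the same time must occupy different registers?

3

g, i, c pairwise conflict, so at least 3 registers are needed.
A valid assignment using 3 registers: g=2, d=3, j=2, a=1, n=2, i=1, f=1, c=3. Each listed conflict is separated.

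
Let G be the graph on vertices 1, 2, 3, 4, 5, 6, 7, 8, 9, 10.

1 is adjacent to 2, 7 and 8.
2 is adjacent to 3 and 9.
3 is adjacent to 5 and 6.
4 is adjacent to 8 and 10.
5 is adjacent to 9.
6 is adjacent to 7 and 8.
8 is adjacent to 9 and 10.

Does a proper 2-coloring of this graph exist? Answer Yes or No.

4, 8, 10 form a triangle, so at least 3 colors are needed.
So 2 colors are not enough.

No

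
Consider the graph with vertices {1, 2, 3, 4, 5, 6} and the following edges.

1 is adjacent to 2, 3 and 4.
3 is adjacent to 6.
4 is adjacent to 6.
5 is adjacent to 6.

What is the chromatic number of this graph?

5 and 6 are adjacent, so at least 2 colors are needed.
A valid assignment using 2 colors: 1=red, 2=blue, 3=blue, 4=blue, 5=blue, 6=red. Each edge has distinct colors on its endpoints.

2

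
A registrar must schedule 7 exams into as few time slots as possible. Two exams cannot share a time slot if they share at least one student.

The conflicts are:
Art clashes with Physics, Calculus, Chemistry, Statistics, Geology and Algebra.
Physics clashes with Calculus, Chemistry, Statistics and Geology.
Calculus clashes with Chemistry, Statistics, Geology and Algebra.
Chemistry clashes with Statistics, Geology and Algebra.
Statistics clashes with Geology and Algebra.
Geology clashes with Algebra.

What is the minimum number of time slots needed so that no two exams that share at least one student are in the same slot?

Art, Calculus, Chemistry, Statistics, Geology, Algebra pairwise conflict, so at least 6 time slots are needed.
6 time slots suffice: time slot 1 → {Statistics}; time slot 2 → {Calculus}; time slot 3 → {Art}; time slot 4 → {Geology}; time slot 5 → {Chemistry}; time slot 6 → {Physics, Algebra}. Every pair that conflicts lands in different time slots.

6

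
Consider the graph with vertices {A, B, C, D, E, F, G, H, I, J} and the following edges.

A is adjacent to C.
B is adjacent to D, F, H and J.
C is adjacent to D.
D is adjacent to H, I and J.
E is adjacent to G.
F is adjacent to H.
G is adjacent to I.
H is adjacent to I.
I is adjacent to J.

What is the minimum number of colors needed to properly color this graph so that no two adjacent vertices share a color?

3

B, F, H form a triangle, so at least 3 colors are needed.
3 colors suffice: A=1, B=3, C=2, D=1, E=2, F=1, G=1, H=2, I=3, J=2. Every edge joins two different colors.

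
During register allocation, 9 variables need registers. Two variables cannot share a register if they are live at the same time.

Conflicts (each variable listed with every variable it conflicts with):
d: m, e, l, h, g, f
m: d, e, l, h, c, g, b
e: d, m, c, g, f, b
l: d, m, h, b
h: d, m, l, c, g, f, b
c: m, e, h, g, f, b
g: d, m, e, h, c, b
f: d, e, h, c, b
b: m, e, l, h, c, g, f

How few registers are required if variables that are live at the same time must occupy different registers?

m, h, c, g, b are mutually in conflict, so at least 5 registers are needed.
5 registers suffice: register 1 → {e, h}; register 2 → {d, b}; register 3 → {m, f}; register 4 → {l, g}; register 5 → {c}. Every pair that conflicts lands in different registers.

5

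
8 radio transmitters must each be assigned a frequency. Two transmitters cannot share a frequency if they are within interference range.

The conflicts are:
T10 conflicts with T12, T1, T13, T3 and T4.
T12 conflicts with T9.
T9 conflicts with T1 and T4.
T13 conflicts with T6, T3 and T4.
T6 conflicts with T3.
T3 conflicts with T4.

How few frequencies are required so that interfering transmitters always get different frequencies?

4

T10, T13, T3, T4 pairwise conflict, so at least 4 frequencies are needed.
A valid assignment using 4 frequencies: T10=1, T12=2, T9=1, T1=2, T13=4, T6=1, T3=3, T4=2. Each listed conflict is separated.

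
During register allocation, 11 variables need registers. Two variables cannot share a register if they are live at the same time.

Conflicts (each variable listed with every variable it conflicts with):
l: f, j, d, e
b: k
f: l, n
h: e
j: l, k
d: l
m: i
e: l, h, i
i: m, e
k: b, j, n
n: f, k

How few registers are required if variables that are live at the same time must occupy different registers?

3

The cycle f-l-j-k-n-f has odd length 5, so it cannot be 2-colored; at least 3 registers are needed.
3 registers suffice: l=1, b=2, f=2, h=1, j=2, d=2, m=2, e=2, i=1, k=1, n=3. Every pair that conflicts lands in different registers.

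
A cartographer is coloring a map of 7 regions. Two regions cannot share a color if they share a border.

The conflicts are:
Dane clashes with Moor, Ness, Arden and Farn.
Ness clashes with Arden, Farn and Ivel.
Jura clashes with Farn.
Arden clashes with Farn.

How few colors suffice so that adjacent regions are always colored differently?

4

Dane, Ness, Arden, Farn pairwise conflict, so at least 4 colors are needed.
4 colors suffice: Dane=3, Moor=1, Ness=1, Jura=1, Arden=4, Farn=2, Ivel=2. No two conflicting regions share a color.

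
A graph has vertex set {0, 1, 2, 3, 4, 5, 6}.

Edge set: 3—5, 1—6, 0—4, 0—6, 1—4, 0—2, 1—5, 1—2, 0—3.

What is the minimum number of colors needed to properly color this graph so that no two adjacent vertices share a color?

3

The cycle 2-0-3-5-1-2 has odd length 5, so it cannot be 2-colored; at least 3 colors are needed.
3 colors suffice: color red → {0, 1}; color blue → {2, 3, 4, 6}; color green → {5}. No two adjacent vertices share a color.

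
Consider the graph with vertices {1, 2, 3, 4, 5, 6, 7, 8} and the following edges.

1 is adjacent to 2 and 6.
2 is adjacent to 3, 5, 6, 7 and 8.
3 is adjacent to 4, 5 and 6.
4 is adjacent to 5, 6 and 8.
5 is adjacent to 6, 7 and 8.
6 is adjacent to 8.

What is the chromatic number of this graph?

2, 3, 5, 6 form a clique, so at least 4 colors are needed.
A valid assignment using 4 colors: 1=green, 2=red, 3=yellow, 4=red, 5=green, 6=blue, 7=blue, 8=yellow. Every edge joins two different colors.

4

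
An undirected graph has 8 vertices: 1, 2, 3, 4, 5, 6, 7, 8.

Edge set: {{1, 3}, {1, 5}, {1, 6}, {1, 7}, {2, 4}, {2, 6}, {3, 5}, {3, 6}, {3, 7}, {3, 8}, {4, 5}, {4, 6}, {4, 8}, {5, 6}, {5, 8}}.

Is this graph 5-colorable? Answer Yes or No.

The chromatic number is 4. 1, 3, 5, 6 form a clique, so at least 4 colors are needed.
4 colors suffice: color a → {3, 4}; color b → {2, 5, 7}; color c → {6, 8}; color d → {1}.
Since 5 ≥ 4, a proper 5-coloring certainly exists.

Yes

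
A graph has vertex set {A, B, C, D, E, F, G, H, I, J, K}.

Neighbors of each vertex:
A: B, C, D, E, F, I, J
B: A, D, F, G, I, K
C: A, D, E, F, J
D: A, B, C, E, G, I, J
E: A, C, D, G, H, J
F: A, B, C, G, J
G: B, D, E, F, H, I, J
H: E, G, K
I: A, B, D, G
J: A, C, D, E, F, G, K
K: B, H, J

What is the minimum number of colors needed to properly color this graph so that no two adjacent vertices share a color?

A, C, D, E, J are mutually adjacent (a clique of size 5), so at least 5 colors are needed.
5 colors suffice: color red → {A, G, K}; color blue → {D, F, H}; color green → {B, J}; color yellow → {E, I}; color purple → {C}. Each edge has distinct colors on its endpoints.

5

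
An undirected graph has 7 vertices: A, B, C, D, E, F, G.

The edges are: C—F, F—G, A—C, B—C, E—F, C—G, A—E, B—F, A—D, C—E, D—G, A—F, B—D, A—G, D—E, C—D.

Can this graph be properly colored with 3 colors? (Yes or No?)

No

A, C, F, G are mutually adjacent (a clique of size 4), so at least 4 colors are needed.
So 3 colors are not enough.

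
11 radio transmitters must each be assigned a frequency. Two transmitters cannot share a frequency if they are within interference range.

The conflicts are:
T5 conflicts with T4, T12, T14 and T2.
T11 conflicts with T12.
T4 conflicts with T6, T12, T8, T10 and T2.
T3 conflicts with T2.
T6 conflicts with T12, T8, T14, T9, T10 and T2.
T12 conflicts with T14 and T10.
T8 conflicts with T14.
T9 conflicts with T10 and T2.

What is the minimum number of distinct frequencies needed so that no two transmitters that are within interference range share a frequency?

4

T4, T6, T12, T10 all conflict with each other, so at least 4 frequencies are needed.
A valid assignment using 4 frequencies: T5=1, T11=1, T4=3, T3=1, T6=1, T12=2, T8=2, T14=3, T9=3, T10=4, T2=2. Each listed conflict is separated.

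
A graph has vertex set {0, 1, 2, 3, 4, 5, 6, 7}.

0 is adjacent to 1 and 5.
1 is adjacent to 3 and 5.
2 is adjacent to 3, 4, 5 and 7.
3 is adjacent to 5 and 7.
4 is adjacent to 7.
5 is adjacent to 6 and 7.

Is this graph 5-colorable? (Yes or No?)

Yes

The chromatic number is 4. 2, 3, 5, 7 form a clique, so at least 4 colors are needed.
One proper 4-coloring: 0=c, 1=b, 2=d, 3=c, 4=a, 5=a, 6=b, 7=b.
Since 5 ≥ 4, a proper 5-coloring certainly exists.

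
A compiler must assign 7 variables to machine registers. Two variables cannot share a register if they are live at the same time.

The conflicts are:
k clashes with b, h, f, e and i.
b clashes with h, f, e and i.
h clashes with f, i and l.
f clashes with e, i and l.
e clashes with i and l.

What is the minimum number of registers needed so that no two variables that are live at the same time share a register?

5

k, b, f, e, i are mutually in conflict, so at least 5 registers are needed.
5 registers suffice: k=5, b=2, h=4, f=1, e=4, i=3, l=2. Each listed conflict is separated.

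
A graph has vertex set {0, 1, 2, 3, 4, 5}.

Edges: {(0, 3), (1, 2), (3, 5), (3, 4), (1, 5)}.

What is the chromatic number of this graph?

2

3 and 4 are adjacent, so at least 2 colors are needed.
2 colors suffice: color a → {1, 3}; color b → {0, 2, 4, 5}. Each edge has distinct colors on its endpoints.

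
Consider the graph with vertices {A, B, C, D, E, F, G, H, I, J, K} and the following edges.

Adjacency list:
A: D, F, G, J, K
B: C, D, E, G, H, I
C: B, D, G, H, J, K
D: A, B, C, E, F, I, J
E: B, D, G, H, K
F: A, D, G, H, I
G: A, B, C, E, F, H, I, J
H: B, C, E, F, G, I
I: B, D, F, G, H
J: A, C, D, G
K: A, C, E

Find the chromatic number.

4

B, C, G, H form a clique, so at least 4 colors are needed.
A valid assignment using 4 colors: A=blue, B=yellow, C=blue, D=red, E=blue, F=yellow, G=red, H=green, I=blue, J=green, K=red. Each edge has distinct colors on its endpoints.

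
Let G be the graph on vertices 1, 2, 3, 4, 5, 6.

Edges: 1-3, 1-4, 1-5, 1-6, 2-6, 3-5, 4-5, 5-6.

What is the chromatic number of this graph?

1, 5, 6 are mutually adjacent, so at least 3 colors are needed.
3 colors suffice: 1=blue, 2=red, 3=green, 4=green, 5=red, 6=green. No two adjacent vertices share a color.

3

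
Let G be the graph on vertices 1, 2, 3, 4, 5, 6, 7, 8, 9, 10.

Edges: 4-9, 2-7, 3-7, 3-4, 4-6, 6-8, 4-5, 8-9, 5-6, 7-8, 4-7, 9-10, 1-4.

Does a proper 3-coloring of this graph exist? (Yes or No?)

The chromatic number is 3. 4, 5, 6 are mutually adjacent, so at least 3 colors are needed.
One proper 3-coloring: 1=blue, 2=red, 3=green, 4=red, 5=green, 6=blue, 7=blue, 8=red, 9=blue, 10=red.
That is already a proper 3-coloring.

Yes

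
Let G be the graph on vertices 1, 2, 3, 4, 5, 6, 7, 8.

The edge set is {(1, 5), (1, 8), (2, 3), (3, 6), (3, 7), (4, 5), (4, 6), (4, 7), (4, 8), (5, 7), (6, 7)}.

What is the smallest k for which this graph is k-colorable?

3

3, 6, 7 form a triangle, so at least 3 colors are needed.
3 colors suffice: color a → {1, 2, 7}; color b → {3, 4}; color c → {5, 6, 8}. Every edge joins two different colors.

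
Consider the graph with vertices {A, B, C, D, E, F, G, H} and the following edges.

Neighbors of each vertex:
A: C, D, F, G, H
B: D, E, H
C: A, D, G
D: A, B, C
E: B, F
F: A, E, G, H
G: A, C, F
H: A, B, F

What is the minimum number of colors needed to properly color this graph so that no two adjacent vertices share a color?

A, F, H are mutually adjacent, so at least 3 colors are needed.
3 colors suffice: color 1 → {A, B}; color 2 → {C, F}; color 3 → {D, E, G, H}. Each edge has distinct colors on its endpoints.

3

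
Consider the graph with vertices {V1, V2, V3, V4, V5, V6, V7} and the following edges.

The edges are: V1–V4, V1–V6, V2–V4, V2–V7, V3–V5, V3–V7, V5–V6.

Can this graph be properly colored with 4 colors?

The chromatic number is 3. The cycle V3-V7-V2-V4-V1-V6-V5-V3 has odd length 7, so it cannot be 2-colored; at least 3 colors are needed.
3 colors suffice: color R → {V4, V6, V7}; color B → {V1, V2, V3}; color G → {V5}.
Since 4 ≥ 3, a proper 4-coloring certainly exists.

Yes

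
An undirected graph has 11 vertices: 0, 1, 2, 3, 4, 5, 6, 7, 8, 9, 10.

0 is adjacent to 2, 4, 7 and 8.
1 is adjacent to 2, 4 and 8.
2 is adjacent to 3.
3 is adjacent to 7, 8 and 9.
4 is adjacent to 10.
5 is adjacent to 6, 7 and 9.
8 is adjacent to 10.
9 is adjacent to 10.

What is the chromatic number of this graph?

2

3 and 7 are adjacent, so at least 2 colors are needed.
2 colors suffice: 0=red, 1=red, 2=blue, 3=red, 4=blue, 5=red, 6=blue, 7=blue, 8=blue, 9=blue, 10=red. Every edge joins two different colors.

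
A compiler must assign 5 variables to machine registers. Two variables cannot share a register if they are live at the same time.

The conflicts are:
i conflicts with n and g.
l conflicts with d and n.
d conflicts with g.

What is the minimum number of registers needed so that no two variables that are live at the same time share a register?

The cycle g-d-l-n-i-g has odd length 5, so it cannot be 2-colored; at least 3 registers are needed.
3 registers suffice: register 1 → {i, l}; register 2 → {d, n}; register 3 → {g}. Every pair that conflicts lands in different registers.

3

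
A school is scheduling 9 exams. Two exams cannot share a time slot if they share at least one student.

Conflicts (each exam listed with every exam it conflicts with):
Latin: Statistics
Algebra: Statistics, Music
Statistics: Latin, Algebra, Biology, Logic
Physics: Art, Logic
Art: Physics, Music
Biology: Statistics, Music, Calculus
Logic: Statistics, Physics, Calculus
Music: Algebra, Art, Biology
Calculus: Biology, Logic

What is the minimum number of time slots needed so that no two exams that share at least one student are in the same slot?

Physics and Logic conflict, so at least 2 time slots are needed.
2 time slots suffice: time slot 1 → {Statistics, Physics, Music, Calculus}; time slot 2 → {Latin, Algebra, Art, Biology, Logic}. Each listed conflict is separated.

2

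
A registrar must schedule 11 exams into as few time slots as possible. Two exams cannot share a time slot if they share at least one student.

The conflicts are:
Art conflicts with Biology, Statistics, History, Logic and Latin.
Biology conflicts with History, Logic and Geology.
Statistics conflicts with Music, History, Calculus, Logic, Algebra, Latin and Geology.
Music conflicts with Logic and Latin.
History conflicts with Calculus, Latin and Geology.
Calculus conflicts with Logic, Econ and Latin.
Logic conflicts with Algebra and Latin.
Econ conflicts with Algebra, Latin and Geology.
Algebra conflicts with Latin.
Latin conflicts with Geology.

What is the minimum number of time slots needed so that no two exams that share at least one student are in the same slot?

4

Art, Statistics, Logic, Latin all conflict with each other, so at least 4 time slots are needed.
4 time slots suffice: Art=4, Biology=1, Statistics=2, Music=4, History=3, Calculus=4, Logic=3, Econ=2, Algebra=4, Latin=1, Geology=4. Every pair that conflicts lands in different time slots.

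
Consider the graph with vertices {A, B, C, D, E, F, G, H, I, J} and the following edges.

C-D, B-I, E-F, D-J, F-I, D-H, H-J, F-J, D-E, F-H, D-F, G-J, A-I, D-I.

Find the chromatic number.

D, F, H, J are mutually adjacent (a clique of size 4), so at least 4 colors are needed.
4 colors suffice: color red → {A, B, D, G}; color blue → {C, F}; color green → {E, I, J}; color yellow → {H}. Each edge has distinct colors on its endpoints.

4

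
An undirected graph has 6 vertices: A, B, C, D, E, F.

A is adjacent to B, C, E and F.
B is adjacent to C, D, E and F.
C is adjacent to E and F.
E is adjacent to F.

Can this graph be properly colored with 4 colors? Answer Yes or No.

A, B, C, E, F are mutually adjacent (a clique of size 5), so at least 5 colors are needed.
So 4 colors are not enough.

No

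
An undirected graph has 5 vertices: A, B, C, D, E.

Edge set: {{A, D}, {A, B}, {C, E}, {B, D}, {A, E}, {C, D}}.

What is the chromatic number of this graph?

3

A, B, D are mutually adjacent, so at least 3 colors are needed.
3 colors suffice: color red → {A, C}; color blue → {D, E}; color green → {B}. No two adjacent vertices share a color.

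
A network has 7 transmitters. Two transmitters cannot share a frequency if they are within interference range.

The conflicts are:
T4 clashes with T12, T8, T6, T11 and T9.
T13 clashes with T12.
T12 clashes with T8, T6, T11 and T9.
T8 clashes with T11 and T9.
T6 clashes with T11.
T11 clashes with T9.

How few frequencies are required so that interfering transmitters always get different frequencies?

5

T4, T12, T8, T11, T9 pairwise conflict, so at least 5 frequencies are needed.
5 frequencies suffice: frequency 1 → {T12}; frequency 2 → {T4, T13}; frequency 3 → {T11}; frequency 4 → {T6, T9}; frequency 5 → {T8}. No two conflicting transmitters share a frequency.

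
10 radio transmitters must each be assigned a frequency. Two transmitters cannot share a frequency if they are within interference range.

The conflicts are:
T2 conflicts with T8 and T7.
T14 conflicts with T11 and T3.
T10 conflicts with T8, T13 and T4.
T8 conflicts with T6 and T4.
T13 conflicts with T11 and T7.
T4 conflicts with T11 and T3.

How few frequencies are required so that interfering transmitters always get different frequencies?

T10, T8, T4 are mutually in conflict, so at least 3 frequencies are needed.
3 frequencies suffice: frequency 1 → {T2, T14, T6, T13, T4}; frequency 2 → {T8, T11, T3, T7}; frequency 3 → {T10}. Each listed conflict is separated.

3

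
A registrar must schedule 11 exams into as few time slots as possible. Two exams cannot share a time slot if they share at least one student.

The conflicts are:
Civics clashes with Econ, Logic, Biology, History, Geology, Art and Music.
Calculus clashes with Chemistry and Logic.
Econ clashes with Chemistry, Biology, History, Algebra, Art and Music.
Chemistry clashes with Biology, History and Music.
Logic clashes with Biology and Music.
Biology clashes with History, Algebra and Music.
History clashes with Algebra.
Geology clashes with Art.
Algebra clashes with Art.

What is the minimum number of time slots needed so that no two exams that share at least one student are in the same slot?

4

Econ, Chemistry, Biology, Music pairwise conflict, so at least 4 time slots are needed.
4 time slots suffice: Civics=2, Calculus=3, Econ=1, Chemistry=2, Logic=1, Biology=3, History=4, Geology=1, Algebra=2, Art=3, Music=4. No two conflicting exams share a time slot.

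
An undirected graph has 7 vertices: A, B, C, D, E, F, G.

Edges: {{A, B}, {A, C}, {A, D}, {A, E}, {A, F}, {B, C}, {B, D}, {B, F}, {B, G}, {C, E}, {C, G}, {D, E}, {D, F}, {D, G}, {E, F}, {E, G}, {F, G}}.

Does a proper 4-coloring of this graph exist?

The chromatic number is 4. D, E, F, G are mutually adjacent (a clique of size 4), so at least 4 colors are needed.
4 colors suffice: A=1, B=2, C=3, D=4, E=2, F=3, G=1.
That is already a proper 4-coloring.

Yes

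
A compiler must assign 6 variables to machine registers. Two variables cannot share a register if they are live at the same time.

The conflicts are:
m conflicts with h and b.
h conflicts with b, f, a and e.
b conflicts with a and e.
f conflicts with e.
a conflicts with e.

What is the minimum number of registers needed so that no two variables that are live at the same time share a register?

4

h, b, a, e pairwise conflict, so at least 4 registers are needed.
4 registers suffice: register 1 → {h}; register 2 → {b, f}; register 3 → {m, e}; register 4 → {a}. Every pair that conflicts lands in different registers.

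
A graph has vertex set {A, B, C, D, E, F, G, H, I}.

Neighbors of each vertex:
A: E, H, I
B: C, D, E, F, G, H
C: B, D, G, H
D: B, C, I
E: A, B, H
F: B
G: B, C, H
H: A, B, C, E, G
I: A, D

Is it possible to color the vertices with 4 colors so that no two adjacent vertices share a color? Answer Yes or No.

The chromatic number is 4. B, C, G, H are mutually adjacent (a clique of size 4), so at least 4 colors are needed.
One proper 4-coloring: A=1, B=1, C=3, D=2, E=3, F=2, G=4, H=2, I=3.
That is already a proper 4-coloring.

Yes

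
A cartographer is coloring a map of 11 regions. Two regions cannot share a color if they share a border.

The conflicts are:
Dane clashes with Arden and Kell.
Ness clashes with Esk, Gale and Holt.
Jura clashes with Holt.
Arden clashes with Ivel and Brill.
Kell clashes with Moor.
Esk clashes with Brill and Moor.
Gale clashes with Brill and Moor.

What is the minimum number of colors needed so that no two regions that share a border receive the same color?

Jura and Holt conflict, so at least 2 colors are needed.
2 colors suffice: color 1 → {Dane, Ness, Jura, Ivel, Brill, Moor}; color 2 → {Arden, Kell, Esk, Gale, Holt}. Every pair that conflicts lands in different colors.

2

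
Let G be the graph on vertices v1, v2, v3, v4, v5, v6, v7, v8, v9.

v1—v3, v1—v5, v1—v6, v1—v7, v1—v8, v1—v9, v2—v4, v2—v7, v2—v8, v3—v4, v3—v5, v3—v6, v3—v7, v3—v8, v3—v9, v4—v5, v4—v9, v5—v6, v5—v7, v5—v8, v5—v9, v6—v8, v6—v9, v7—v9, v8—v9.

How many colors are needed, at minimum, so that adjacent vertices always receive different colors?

v1, v3, v5, v6, v8, v9 are mutually adjacent (a clique of size 6), so at least 6 colors are needed.
One proper 6-coloring: v1=5, v2=1, v3=1, v4=4, v5=3, v6=6, v7=4, v8=4, v9=2. Every edge joins two different colors.

6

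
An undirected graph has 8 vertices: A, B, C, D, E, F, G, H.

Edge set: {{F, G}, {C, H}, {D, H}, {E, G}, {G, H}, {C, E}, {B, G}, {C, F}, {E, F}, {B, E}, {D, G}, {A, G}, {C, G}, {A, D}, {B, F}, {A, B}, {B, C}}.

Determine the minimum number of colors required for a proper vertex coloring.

5

B, C, E, F, G form a clique, so at least 5 colors are needed.
One proper 5-coloring: A=3, B=2, C=3, D=2, E=4, F=5, G=1, H=4. Each edge has distinct colors on its endpoints.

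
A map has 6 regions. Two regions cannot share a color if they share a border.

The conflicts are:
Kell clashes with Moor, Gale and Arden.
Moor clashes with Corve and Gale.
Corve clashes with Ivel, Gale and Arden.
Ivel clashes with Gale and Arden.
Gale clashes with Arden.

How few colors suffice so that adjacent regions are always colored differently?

4

Corve, Ivel, Gale, Arden all conflict with each other, so at least 4 colors are needed.
4 colors suffice: color 1 → {Gale}; color 2 → {Moor, Arden}; color 3 → {Kell, Corve}; color 4 → {Ivel}. No two conflicting regions share a color.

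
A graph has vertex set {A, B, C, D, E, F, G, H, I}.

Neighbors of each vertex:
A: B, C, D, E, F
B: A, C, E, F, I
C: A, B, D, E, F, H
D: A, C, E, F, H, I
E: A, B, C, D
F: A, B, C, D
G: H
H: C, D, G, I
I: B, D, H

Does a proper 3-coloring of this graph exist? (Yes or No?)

No

A, C, D, F are mutually adjacent (a clique of size 4), so at least 4 colors are needed.
So 3 colors are not enough.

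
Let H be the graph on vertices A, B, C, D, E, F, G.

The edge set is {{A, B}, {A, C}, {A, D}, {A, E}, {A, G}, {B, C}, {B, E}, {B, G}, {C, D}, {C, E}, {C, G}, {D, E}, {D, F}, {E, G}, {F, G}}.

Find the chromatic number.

5

A, B, C, E, G are pairwise adjacent (a clique of size 5), so at least 5 colors are needed.
5 colors suffice: color red → {A, F}; color blue → {E}; color green → {D, G}; color yellow → {C}; color purple → {B}. Each edge has distinct colors on its endpoints.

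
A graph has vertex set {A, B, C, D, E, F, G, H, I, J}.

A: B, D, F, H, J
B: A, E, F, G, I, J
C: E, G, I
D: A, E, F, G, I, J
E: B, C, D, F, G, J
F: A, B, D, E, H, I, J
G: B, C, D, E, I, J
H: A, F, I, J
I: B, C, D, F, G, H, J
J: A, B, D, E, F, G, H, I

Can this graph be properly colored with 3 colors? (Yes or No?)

No

B, G, I, J are pairwise adjacent (a clique of size 4), so at least 4 colors are needed.
So 3 colors are not enough.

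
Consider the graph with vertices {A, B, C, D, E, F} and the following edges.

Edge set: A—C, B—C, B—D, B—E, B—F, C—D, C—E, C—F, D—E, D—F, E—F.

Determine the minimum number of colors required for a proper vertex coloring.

5

B, C, D, E, F are pairwise adjacent (a clique of size 5), so at least 5 colors are needed.
5 colors suffice: A=blue, B=green, C=red, D=purple, E=yellow, F=blue. Each edge has distinct colors on its endpoints.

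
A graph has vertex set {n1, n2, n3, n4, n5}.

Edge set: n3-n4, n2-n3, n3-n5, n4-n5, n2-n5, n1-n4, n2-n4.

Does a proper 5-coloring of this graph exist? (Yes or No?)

The chromatic number is 4. n2, n3, n4, n5 are mutually adjacent (a clique of size 4), so at least 4 colors are needed.
4 colors suffice: color 1 → {n4}; color 2 → {n1, n3}; color 3 → {n5}; color 4 → {n2}.
Since 5 ≥ 4, a proper 5-coloring certainly exists.

Yes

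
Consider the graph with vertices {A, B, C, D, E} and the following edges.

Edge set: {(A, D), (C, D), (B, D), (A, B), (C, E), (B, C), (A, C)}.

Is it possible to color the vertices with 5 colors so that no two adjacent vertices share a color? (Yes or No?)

Yes

The chromatic number is 4. A, B, C, D form a clique, so at least 4 colors are needed.
A valid assignment using 4 colors: A=3, B=4, C=1, D=2, E=2.
Since 5 ≥ 4, a proper 5-coloring certainly exists.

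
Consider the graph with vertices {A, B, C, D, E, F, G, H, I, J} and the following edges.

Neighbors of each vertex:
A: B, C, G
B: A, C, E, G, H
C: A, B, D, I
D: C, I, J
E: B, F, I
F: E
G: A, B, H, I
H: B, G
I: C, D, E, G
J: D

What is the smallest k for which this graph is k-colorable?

3

A, B, G are pairwise adjacent, so at least 3 colors are needed.
One proper 3-coloring: A=3, B=1, C=2, D=3, E=2, F=1, G=2, H=3, I=1, J=1. No two adjacent vertices share a color.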